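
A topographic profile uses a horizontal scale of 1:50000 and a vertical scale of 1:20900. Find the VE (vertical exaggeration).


VE = horizontal_scale / vertical_scale = 50000 / 20900 ≈ 2.4

2.4x


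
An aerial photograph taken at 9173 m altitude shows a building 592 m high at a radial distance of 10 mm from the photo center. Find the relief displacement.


d = h * r / H = 592 * 10 / 9173 = 0.65 mm

0.65 mm


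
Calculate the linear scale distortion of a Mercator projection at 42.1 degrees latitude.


SF = 1 / cos(42.1) = 1 / 0.741976 = 1.348

1.348


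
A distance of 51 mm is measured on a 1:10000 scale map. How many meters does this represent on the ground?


ground = 51 mm * 10000 / 1000 = 510.0 m

510.0 m


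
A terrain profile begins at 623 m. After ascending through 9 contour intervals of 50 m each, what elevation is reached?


elevation = 623 + 9 * 50 = 1073 m

1073 m


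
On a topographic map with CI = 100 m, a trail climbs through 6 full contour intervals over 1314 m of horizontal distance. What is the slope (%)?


elevation change = 6 * 100 = 600 m
slope = 600 / 1314 * 100 = 45.7%

45.7%


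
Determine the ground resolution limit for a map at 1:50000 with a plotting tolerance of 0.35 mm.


ground = 0.35 mm * 50000 / 1000 = 17.5 m

17.5 m


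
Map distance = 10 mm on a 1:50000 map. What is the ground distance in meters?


ground = 10 mm * 50000 / 1000 = 500.0 m

500.0 m


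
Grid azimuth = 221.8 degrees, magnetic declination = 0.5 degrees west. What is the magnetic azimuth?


magnetic azimuth = grid azimuth - declination (east +ve)
mag_az = 221.8 - -0.5 = 222.3 degrees

222.3 degrees


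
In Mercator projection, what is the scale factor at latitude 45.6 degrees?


SF = 1 / cos(45.6) = 1 / 0.699663 = 1.429

1.429


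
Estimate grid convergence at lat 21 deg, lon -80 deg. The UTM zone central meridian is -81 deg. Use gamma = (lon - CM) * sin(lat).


gamma = (-80 - -81) * sin(21) = 1 * 0.358368 = 0.358 degrees

0.358 degrees


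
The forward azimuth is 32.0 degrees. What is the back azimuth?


back azimuth = (32.0 + 180) mod 360 = 212.0 degrees

212.0 degrees


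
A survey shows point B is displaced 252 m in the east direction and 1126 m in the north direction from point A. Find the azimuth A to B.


az = atan2(252, 1126) = 12.6 deg
adjusted to 0-360: 12.6 degrees

12.6 degrees


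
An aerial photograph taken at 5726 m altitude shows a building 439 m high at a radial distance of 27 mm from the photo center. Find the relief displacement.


d = h * r / H = 439 * 27 / 5726 = 2.07 mm

2.07 mm


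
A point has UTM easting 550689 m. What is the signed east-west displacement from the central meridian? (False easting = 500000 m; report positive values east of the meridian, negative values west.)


displacement = 550689 - 500000 = 50689 m

50689 m


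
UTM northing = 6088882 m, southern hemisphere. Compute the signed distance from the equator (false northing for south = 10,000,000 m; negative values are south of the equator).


For southern: actual = 6088882 - 10000000 = -3911118 m

-3911118 m


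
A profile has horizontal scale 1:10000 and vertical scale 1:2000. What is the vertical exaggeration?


VE = horizontal_scale / vertical_scale = 10000 / 2000 = 5.0

5.0x


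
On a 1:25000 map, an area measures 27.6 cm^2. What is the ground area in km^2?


ground_area = 27.6 * (25000/100)^2 = 1725000.0 m^2 = 1.725 km^2

1.725 km^2


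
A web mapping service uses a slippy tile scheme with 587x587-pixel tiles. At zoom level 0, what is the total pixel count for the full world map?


tiles per axis = 2^0 = 1
total tiles = 1^2 = 1
pixels per axis = 1 * 587 = 587
total pixels = 587^2 = 344569

344569 pixels


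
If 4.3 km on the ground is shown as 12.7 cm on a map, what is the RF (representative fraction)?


ground = 4.3 km = 430000 cm; RF denominator = ground / map = 430000 / 12.7 ≈ 33858; RF = 1:33858

1:33858


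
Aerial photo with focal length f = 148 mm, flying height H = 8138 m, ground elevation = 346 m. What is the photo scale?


scale = f / (H - h) = 148 mm / 7792 m = 148 / 7792000 = 1:52649

1:52649


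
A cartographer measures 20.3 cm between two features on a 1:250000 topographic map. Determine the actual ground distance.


ground = 20.3 cm * 250000 / 100 = 50750.0 m = 50.75 km

50.75 km


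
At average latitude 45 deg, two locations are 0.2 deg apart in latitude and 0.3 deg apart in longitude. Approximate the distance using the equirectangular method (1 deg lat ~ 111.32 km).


dlat_km = 0.2 * 111.32 = 22.264
dlon_km = 0.3 * 111.32 * cos(45) ≈ 23.615
dist = sqrt(22.264^2 + 23.615^2) ≈ 32.5 km

32.5 km


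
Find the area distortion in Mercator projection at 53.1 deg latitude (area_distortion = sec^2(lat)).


area_distortion = 1/cos^2(53.1) = 2.774

2.774


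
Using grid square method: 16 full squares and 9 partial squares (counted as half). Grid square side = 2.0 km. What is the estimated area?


effective squares = 16 + 9 * 0.5 = 20.5
area = 20.5 * 4.0 = 82.0 km^2

82.0 km^2


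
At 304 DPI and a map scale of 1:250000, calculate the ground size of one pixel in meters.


pixel_cm = 2.54 / 304 ≈ 0.008355 cm
ground = pixel_cm * 250000 / 100 = 2.54 * 250000 / (304 * 100) = 635000 / 30400 ≈ 20.89 m

20.89 m


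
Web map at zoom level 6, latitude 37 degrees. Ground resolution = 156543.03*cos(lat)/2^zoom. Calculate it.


res = 156543.03 * cos(37) / 2^6 = 156543.03 * 0.79863551 / 64 = 1953.45 m/pixel

1953.45 m/pixel


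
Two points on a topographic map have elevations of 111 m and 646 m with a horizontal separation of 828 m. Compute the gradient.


gradient = (646 - 111) / 828 = 535 / 828 = 0.6461

0.6461


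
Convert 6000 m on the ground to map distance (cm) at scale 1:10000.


map_cm = 6000 * 100 / 10000 = 60.0 cm

60.0 cm


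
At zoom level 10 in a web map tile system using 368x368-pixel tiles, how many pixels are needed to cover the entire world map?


tiles per axis = 2^10 = 1024
total tiles = 1024^2 = 1048576
pixels per axis = 1024 * 368 = 376832
total pixels = 376832^2 = 142002356224

142002356224 pixels


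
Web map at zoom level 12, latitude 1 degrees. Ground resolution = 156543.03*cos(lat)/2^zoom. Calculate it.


res = 156543.03 * cos(1) / 2^12 = 156543.03 * 0.9998477 / 4096 = 38.21 m/pixel

38.21 m/pixel


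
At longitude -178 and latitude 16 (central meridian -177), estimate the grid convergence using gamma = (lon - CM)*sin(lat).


gamma = (-178 - -177) * sin(16) = -1 * 0.275637 = -0.276 degrees

-0.276 degrees


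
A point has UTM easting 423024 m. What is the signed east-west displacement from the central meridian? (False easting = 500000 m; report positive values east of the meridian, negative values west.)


displacement = 423024 - 500000 = -76976 m

-76976 m


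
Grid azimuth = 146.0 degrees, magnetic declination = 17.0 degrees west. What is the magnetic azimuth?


magnetic azimuth = grid azimuth - declination (east +ve)
mag_az = 146.0 - -17.0 = 163.0 degrees

163.0 degrees


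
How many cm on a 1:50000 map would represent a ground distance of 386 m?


map_cm = 386 * 100 / 50000 = 0.772 cm ≈ 0.77 cm

0.77 cm


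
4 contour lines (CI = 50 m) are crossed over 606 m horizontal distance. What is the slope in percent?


elevation change = 4 * 50 = 200 m
slope = 200 / 606 * 100 = 33.0%

33.0%


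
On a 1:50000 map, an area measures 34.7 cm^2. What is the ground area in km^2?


ground_area = 34.7 * (50000/100)^2 = 8675000.0 m^2 = 8.675 km^2

8.675 km^2


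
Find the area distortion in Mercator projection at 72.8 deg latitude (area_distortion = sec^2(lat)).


area_distortion = 1/cos^2(72.8) = 11.436

11.436


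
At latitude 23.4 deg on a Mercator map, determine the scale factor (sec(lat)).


SF = 1 / cos(23.4) = 1 / 0.917755 = 1.09

1.09


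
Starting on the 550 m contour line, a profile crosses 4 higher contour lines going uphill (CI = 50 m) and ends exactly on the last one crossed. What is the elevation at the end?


elevation = 550 + 4 * 50 = 750 m

750 m


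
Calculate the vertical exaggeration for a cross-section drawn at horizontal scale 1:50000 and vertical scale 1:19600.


VE = horizontal_scale / vertical_scale = 50000 / 19600 ≈ 2.6

2.6x


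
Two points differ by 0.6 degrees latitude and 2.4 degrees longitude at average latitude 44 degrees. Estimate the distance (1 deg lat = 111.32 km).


dlat_km = 0.6 * 111.32 = 66.792
dlon_km = 2.4 * 111.32 * cos(44) ≈ 192.185
dist = sqrt(66.792^2 + 192.185^2) ≈ 203.5 km

203.5 km


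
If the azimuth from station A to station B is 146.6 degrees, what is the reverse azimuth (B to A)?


back azimuth = (146.6 + 180) mod 360 = 326.6 degrees

326.6 degrees


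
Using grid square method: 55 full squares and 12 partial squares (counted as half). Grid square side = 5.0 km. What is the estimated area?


effective squares = 55 + 12 * 0.5 = 61.0
area = 61.0 * 25.0 = 1525.0 km^2

1525.0 km^2


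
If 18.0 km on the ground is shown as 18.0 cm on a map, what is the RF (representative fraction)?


ground = 18.0 km = 1800000 cm; RF denominator = ground / map = 1800000 / 18.0 = 100000; RF = 1:100000

1:100000


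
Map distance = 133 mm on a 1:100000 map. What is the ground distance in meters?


ground = 133 mm * 100000 / 1000 = 13300.0 m

13300.0 m


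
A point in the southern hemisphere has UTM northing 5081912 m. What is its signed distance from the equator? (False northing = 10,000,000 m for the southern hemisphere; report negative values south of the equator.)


For southern: actual = 5081912 - 10000000 = -4918088 m

-4918088 m


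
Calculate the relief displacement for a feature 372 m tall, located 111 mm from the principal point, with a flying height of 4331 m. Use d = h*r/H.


d = h * r / H = 372 * 111 / 4331 = 9.53 mm

9.53 mm


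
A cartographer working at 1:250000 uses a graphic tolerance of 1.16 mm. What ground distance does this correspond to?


ground = 1.16 mm * 250000 / 1000 = 290.0 m

290.0 m


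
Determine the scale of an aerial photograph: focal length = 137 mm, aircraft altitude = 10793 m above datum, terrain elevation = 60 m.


scale = f / (H - h) = 137 mm / 10733 m = 137 / 10733000 = 1:78343

1:78343


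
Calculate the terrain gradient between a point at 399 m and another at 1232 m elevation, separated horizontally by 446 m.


gradient = (1232 - 399) / 446 = 833 / 446 = 1.8677

1.8677


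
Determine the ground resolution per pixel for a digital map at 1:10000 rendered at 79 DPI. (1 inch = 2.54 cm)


pixel_cm = 2.54 / 79 ≈ 0.032152 cm
ground = pixel_cm * 10000 / 100 = 2.54 * 10000 / (79 * 100) = 25400 / 7900 ≈ 3.22 m

3.22 m


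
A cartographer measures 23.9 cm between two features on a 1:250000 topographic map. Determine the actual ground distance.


ground = 23.9 cm * 250000 / 100 = 59750.0 m = 59.75 km

59.75 km


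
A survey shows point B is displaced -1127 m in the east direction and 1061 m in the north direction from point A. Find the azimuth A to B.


az = atan2(-1127, 1061) = -46.7 deg
adjusted to 0-360: 313.3 degrees

313.3 degrees


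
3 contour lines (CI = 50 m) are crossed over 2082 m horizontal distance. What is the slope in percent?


elevation change = 3 * 50 = 150 m
slope = 150 / 2082 * 100 = 7.2%

7.2%


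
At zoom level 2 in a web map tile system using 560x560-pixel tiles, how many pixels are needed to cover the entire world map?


tiles per axis = 2^2 = 4
total tiles = 4^2 = 16
pixels per axis = 4 * 560 = 2240
total pixels = 2240^2 = 5017600

5017600 pixels


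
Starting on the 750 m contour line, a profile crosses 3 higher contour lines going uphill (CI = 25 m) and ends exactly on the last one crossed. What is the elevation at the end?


elevation = 750 + 3 * 25 = 825 m

825 m


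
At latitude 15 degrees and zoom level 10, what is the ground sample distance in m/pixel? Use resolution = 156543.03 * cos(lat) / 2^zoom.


res = 156543.03 * cos(15) / 2^10 = 156543.03 * 0.96592583 / 1024 = 147.66 m/pixel

147.66 m/pixel


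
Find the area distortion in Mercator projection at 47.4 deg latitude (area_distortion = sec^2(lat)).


area_distortion = 1/cos^2(47.4) = 2.183

2.183


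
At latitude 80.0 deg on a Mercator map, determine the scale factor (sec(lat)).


SF = 1 / cos(80.0) = 1 / 0.173648 = 5.759

5.759


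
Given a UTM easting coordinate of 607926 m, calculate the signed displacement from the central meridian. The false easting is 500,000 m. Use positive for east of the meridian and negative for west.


displacement = 607926 - 500000 = 107926 m

107926 m


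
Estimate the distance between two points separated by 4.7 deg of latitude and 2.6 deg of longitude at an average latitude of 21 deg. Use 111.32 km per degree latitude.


dlat_km = 4.7 * 111.32 = 523.204
dlon_km = 2.6 * 111.32 * cos(21) ≈ 270.208
dist = sqrt(523.204^2 + 270.208^2) ≈ 588.9 km

588.9 km


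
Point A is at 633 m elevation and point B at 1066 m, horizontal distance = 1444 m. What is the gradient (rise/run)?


gradient = (1066 - 633) / 1444 = 433 / 1444 = 0.2999

0.2999


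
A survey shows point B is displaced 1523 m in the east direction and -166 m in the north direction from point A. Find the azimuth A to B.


az = atan2(1523, -166) = 96.2 deg
adjusted to 0-360: 96.2 degrees

96.2 degrees


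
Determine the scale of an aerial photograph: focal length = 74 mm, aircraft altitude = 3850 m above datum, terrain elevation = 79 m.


scale = f / (H - h) = 74 mm / 3771 m = 74 / 3771000 = 1:50959

1:50959


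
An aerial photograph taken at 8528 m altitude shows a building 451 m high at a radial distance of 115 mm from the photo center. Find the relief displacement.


d = h * r / H = 451 * 115 / 8528 = 6.08 mm

6.08 mm


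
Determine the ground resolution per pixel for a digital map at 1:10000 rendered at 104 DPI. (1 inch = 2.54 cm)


pixel_cm = 2.54 / 104 ≈ 0.024423 cm
ground = pixel_cm * 10000 / 100 = 2.54 * 10000 / (104 * 100) = 25400 / 10400 ≈ 2.44 m

2.44 m


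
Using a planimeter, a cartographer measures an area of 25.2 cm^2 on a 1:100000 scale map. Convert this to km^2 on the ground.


ground_area = 25.2 * (100000/100)^2 = 25200000.0 m^2 = 25.2 km^2

25.2 km^2


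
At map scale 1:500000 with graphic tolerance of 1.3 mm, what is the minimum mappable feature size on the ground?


ground = 1.3 mm * 500000 / 1000 = 650.0 m

650.0 m


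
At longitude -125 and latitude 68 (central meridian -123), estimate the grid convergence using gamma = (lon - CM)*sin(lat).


gamma = (-125 - -123) * sin(68) = -2 * 0.927184 = -1.854 degrees

-1.854 degrees


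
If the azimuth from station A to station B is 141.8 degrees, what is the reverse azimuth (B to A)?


back azimuth = (141.8 + 180) mod 360 = 321.8 degrees

321.8 degrees


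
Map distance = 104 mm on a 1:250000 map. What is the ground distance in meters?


ground = 104 mm * 250000 / 1000 = 26000.0 m

26000.0 m


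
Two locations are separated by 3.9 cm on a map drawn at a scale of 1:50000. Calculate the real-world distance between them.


ground = 3.9 cm * 50000 / 100 = 1950.0 m = 1.95 km

1.95 km


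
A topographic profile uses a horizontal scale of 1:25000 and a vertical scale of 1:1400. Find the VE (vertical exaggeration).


VE = horizontal_scale / vertical_scale = 25000 / 1400 ≈ 17.9

17.9x


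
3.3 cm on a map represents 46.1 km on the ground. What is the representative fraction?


ground = 46.1 km = 4610000 cm; RF denominator = ground / map = 4610000 / 3.3 ≈ 1396970; RF = 1:1396970

1:1396970


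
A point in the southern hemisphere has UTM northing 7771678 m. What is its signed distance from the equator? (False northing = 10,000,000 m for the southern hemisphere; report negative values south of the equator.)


For southern: actual = 7771678 - 10000000 = -2228322 m

-2228322 m


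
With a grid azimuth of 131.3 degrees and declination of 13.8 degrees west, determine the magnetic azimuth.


magnetic azimuth = grid azimuth - declination (east +ve)
mag_az = 131.3 - -13.8 = 145.1 degrees

145.1 degrees


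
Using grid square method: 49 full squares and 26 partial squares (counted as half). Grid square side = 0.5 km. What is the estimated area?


effective squares = 49 + 26 * 0.5 = 62.0
area = 62.0 * 0.25 = 15.5 km^2

15.5 km^2


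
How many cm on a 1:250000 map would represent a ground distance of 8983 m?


map_cm = 8983 * 100 / 250000 = 3.5932 cm ≈ 3.59 cm

3.59 cm


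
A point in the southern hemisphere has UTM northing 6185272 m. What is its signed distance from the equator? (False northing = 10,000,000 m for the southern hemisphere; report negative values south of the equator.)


For southern: actual = 6185272 - 10000000 = -3814728 m

-3814728 m


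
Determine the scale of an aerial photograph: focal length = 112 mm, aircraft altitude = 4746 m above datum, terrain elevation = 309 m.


scale = f / (H - h) = 112 mm / 4437 m = 112 / 4437000 = 1:39616

1:39616


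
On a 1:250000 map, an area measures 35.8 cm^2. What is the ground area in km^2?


ground_area = 35.8 * (250000/100)^2 = 223750000.0 m^2 = 223.75 km^2

223.75 km^2


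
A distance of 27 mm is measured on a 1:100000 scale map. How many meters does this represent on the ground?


ground = 27 mm * 100000 / 1000 = 2700.0 m

2700.0 m


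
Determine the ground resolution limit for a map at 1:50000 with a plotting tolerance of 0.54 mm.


ground = 0.54 mm * 50000 / 1000 = 27.0 m

27.0 m


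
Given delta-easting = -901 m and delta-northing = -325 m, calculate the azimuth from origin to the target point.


az = atan2(-901, -325) = -109.8 deg
adjusted to 0-360: 250.2 degrees

250.2 degrees


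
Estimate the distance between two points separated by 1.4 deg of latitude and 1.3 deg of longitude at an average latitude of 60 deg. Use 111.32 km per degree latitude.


dlat_km = 1.4 * 111.32 = 155.848
dlon_km = 1.3 * 111.32 * cos(60) ≈ 72.358
dist = sqrt(155.848^2 + 72.358^2) ≈ 171.8 km

171.8 km


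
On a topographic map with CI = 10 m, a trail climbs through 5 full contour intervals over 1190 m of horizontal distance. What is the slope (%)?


elevation change = 5 * 10 = 50 m
slope = 50 / 1190 * 100 = 4.2%

4.2%


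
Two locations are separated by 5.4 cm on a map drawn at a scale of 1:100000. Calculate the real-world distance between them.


ground = 5.4 cm * 100000 / 100 = 5400.0 m = 5.4 km

5.4 km


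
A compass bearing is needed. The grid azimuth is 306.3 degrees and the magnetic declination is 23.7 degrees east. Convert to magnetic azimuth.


magnetic azimuth = grid azimuth - declination (east +ve)
mag_az = 306.3 - 23.7 = 282.6 degrees

282.6 degrees


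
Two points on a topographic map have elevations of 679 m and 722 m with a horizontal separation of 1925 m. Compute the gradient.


gradient = (722 - 679) / 1925 = 43 / 1925 = 0.0223

0.0223


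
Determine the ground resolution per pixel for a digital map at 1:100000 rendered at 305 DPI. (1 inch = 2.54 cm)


pixel_cm = 2.54 / 305 ≈ 0.008328 cm
ground = pixel_cm * 100000 / 100 = 2.54 * 100000 / (305 * 100) = 254000 / 30500 ≈ 8.33 m

8.33 m


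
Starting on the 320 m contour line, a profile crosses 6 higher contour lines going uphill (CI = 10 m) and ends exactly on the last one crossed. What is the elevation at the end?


elevation = 320 + 6 * 10 = 380 m

380 m


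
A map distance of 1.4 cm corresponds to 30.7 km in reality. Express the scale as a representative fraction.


ground = 30.7 km = 3070000 cm; RF denominator = ground / map = 3070000 / 1.4 ≈ 2192857; RF = 1:2192857

1:2192857


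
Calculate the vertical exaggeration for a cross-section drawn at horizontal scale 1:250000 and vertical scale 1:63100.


VE = horizontal_scale / vertical_scale = 250000 / 63100 ≈ 4.0

4.0x


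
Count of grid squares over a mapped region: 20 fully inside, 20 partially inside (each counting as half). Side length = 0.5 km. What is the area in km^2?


effective squares = 20 + 20 * 0.5 = 30.0
area = 30.0 * 0.25 = 7.5 km^2

7.5 km^2


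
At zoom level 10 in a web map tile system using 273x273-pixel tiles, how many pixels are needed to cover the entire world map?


tiles per axis = 2^10 = 1024
total tiles = 1024^2 = 1048576
pixels per axis = 1024 * 273 = 279552
total pixels = 279552^2 = 78149320704

78149320704 pixels


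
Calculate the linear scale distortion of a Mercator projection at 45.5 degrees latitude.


SF = 1 / cos(45.5) = 1 / 0.700909 = 1.427

1.427


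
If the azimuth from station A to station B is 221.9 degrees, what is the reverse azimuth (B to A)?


back azimuth = (221.9 + 180) mod 360 = 41.9 degrees

41.9 degrees


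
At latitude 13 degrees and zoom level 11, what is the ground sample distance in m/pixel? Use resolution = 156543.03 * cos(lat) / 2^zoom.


res = 156543.03 * cos(13) / 2^11 = 156543.03 * 0.97437006 / 2048 = 74.48 m/pixel

74.48 m/pixel


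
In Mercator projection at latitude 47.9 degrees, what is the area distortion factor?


area_distortion = 1/cos^2(47.9) = 2.225

2.225


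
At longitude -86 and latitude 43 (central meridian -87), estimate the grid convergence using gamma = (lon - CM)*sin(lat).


gamma = (-86 - -87) * sin(43) = 1 * 0.681998 = 0.682 degrees

0.682 degrees


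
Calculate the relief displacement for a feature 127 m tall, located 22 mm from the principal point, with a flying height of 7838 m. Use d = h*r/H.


d = h * r / H = 127 * 22 / 7838 = 0.36 mm

0.36 mm


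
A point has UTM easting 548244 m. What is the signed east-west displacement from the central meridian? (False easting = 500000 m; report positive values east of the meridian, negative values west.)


displacement = 548244 - 500000 = 48244 m

48244 m


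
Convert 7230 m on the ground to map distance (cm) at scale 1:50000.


map_cm = 7230 * 100 / 50000 = 14.46 cm

14.46 cm


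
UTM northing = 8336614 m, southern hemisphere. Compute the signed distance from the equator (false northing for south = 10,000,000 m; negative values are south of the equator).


For southern: actual = 8336614 - 10000000 = -1663386 m

-1663386 m


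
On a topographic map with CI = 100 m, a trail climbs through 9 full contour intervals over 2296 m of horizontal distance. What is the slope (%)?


elevation change = 9 * 100 = 900 m
slope = 900 / 2296 * 100 = 39.2%

39.2%


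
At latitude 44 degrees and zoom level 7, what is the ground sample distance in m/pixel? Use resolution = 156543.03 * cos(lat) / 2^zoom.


res = 156543.03 * cos(44) / 2^7 = 156543.03 * 0.7193398 / 128 = 879.75 m/pixel

879.75 m/pixel


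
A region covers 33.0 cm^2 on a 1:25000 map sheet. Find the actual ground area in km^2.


ground_area = 33.0 * (25000/100)^2 = 2062500.0 m^2 = 2.0625 km^2 ≈ 2.063 km^2

2.063 km^2


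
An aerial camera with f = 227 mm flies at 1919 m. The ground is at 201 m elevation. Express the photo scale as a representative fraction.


scale = f / (H - h) = 227 mm / 1718 m = 227 / 1718000 = 1:7568

1:7568


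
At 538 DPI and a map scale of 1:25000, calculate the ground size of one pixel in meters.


pixel_cm = 2.54 / 538 ≈ 0.004721 cm
ground = pixel_cm * 25000 / 100 = 2.54 * 25000 / (538 * 100) = 63500 / 53800 ≈ 1.18 m

1.18 m


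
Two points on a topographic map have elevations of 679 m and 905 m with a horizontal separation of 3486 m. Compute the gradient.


gradient = (905 - 679) / 3486 = 226 / 3486 = 0.0648

0.0648


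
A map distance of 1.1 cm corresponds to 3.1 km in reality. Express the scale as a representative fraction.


ground = 3.1 km = 310000 cm; RF denominator = ground / map = 310000 / 1.1 ≈ 281818; RF = 1:281818

1:281818


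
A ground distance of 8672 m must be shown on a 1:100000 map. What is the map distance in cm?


map_cm = 8672 * 100 / 100000 = 8.672 cm ≈ 8.67 cm

8.67 cm


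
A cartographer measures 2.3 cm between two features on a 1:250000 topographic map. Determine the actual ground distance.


ground = 2.3 cm * 250000 / 100 = 5750.0 m = 5.75 km

5.75 km


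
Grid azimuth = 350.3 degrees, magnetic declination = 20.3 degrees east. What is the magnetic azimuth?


magnetic azimuth = grid azimuth - declination (east +ve)
mag_az = 350.3 - 20.3 = 330.0 degrees

330.0 degrees


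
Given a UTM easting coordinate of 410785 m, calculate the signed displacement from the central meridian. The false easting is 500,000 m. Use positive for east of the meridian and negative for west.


displacement = 410785 - 500000 = -89215 m

-89215 m


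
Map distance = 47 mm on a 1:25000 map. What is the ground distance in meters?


ground = 47 mm * 25000 / 1000 = 1175.0 m

1175.0 m


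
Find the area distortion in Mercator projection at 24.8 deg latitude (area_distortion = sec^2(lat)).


area_distortion = 1/cos^2(24.8) = 1.214

1.214


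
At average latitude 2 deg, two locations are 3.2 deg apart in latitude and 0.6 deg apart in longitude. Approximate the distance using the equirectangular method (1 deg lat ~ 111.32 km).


dlat_km = 3.2 * 111.32 = 356.224
dlon_km = 0.6 * 111.32 * cos(2) ≈ 66.751
dist = sqrt(356.224^2 + 66.751^2) ≈ 362.4 km

362.4 km


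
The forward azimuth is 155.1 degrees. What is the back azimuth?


back azimuth = (155.1 + 180) mod 360 = 335.1 degrees

335.1 degrees


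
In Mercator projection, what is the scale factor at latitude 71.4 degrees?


SF = 1 / cos(71.4) = 1 / 0.318959 = 3.135

3.135


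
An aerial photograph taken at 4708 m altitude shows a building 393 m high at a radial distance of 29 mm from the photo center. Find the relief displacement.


d = h * r / H = 393 * 29 / 4708 = 2.42 mm

2.42 mm


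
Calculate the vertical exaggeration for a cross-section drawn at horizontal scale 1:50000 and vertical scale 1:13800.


VE = horizontal_scale / vertical_scale = 50000 / 13800 ≈ 3.6

3.6x


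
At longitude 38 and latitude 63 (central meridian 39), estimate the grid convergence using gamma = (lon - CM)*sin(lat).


gamma = (38 - 39) * sin(63) = -1 * 0.891007 = -0.891 degrees

-0.891 degrees


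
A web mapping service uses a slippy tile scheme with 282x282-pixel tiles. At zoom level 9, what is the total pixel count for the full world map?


tiles per axis = 2^9 = 512
total tiles = 512^2 = 262144
pixels per axis = 512 * 282 = 144384
total pixels = 144384^2 = 20846739456

20846739456 pixels


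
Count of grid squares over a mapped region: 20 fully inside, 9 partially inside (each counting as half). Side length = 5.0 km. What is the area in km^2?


effective squares = 20 + 9 * 0.5 = 24.5
area = 24.5 * 25.0 = 612.5 km^2

612.5 km^2


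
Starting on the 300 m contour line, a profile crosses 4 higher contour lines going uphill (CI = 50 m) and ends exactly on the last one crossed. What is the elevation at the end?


elevation = 300 + 4 * 50 = 500 m

500 m


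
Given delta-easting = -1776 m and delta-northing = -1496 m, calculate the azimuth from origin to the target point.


az = atan2(-1776, -1496) = -130.1 deg
adjusted to 0-360: 229.9 degrees

229.9 degrees


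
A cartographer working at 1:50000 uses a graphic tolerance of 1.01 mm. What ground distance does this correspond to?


ground = 1.01 mm * 50000 / 1000 = 50.5 m

50.5 m


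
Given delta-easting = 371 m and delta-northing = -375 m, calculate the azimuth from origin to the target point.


az = atan2(371, -375) = 135.3 deg
adjusted to 0-360: 135.3 degrees

135.3 degrees


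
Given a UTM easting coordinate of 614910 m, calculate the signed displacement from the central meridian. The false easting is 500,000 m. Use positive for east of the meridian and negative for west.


displacement = 614910 - 500000 = 114910 m

114910 m


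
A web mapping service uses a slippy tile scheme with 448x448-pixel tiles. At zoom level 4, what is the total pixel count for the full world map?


tiles per axis = 2^4 = 16
total tiles = 16^2 = 256
pixels per axis = 16 * 448 = 7168
total pixels = 7168^2 = 51380224

51380224 pixels


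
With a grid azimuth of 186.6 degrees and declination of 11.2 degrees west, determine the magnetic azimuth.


magnetic azimuth = grid azimuth - declination (east +ve)
mag_az = 186.6 - -11.2 = 197.8 degrees

197.8 degrees


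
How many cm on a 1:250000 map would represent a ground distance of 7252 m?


map_cm = 7252 * 100 / 250000 = 2.9008 cm ≈ 2.9 cm

2.9 cm


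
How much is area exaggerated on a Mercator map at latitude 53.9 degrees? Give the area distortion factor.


area_distortion = 1/cos^2(53.9) = 2.881

2.881


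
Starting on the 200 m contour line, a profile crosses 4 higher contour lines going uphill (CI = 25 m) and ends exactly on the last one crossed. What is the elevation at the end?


elevation = 200 + 4 * 25 = 300 m

300 m


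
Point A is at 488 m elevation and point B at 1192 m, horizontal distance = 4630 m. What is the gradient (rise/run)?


gradient = (1192 - 488) / 4630 = 704 / 4630 = 0.1521

0.1521


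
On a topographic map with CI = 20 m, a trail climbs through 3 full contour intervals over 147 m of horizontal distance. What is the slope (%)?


elevation change = 3 * 20 = 60 m
slope = 60 / 147 * 100 = 40.8%

40.8%


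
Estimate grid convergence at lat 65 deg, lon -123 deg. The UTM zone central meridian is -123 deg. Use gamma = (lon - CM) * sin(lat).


gamma = (-123 - -123) * sin(65) = 0 * 0.906308 = 0.0 degrees

0.0 degrees


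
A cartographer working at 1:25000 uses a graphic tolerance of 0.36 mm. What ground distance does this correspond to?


ground = 0.36 mm * 25000 / 1000 = 9.0 m

9.0 m


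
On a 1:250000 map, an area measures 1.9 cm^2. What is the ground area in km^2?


ground_area = 1.9 * (250000/100)^2 = 11875000.0 m^2 = 11.875 km^2

11.875 km^2


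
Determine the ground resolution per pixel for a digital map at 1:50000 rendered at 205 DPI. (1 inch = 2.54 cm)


pixel_cm = 2.54 / 205 ≈ 0.01239 cm
ground = pixel_cm * 50000 / 100 = 2.54 * 50000 / (205 * 100) = 127000 / 20500 ≈ 6.2 m

6.2 m


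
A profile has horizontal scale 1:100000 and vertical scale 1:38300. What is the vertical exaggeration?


VE = horizontal_scale / vertical_scale = 100000 / 38300 ≈ 2.6

2.6x


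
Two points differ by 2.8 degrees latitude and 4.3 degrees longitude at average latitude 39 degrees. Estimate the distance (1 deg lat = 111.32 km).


dlat_km = 2.8 * 111.32 = 311.696
dlon_km = 4.3 * 111.32 * cos(39) ≈ 372.001
dist = sqrt(311.696^2 + 372.001^2) ≈ 485.3 km

485.3 km


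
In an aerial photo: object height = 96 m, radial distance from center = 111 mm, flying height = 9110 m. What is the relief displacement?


d = h * r / H = 96 * 111 / 9110 = 1.17 mm

1.17 mm


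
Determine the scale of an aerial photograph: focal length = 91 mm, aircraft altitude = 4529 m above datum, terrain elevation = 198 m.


scale = f / (H - h) = 91 mm / 4331 m = 91 / 4331000 = 1:47593

1:47593


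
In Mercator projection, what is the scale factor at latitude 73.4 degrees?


SF = 1 / cos(73.4) = 1 / 0.285688 = 3.5

3.5


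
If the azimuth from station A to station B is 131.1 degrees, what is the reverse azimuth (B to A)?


back azimuth = (131.1 + 180) mod 360 = 311.1 degrees

311.1 degrees


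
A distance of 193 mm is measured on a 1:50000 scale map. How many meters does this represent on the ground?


ground = 193 mm * 50000 / 1000 = 9650.0 m

9650.0 m


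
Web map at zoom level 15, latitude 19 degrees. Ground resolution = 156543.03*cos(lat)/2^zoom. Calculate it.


res = 156543.03 * cos(19) / 2^15 = 156543.03 * 0.94551858 / 32768 = 4.52 m/pixel

4.52 m/pixel


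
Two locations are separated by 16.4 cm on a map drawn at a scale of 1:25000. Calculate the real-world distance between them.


ground = 16.4 cm * 25000 / 100 = 4100.0 m = 4.1 km

4.1 km


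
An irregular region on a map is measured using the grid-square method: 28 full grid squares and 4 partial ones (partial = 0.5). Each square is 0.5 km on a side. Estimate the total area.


effective squares = 28 + 4 * 0.5 = 30.0
area = 30.0 * 0.25 = 7.5 km^2

7.5 km^2


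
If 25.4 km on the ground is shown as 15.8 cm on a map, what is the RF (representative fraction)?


ground = 25.4 km = 2540000 cm; RF denominator = ground / map = 2540000 / 15.8 ≈ 160759; RF = 1:160759

1:160759


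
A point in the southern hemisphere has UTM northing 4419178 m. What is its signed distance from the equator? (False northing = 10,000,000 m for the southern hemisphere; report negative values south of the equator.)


For southern: actual = 4419178 - 10000000 = -5580822 m

-5580822 m


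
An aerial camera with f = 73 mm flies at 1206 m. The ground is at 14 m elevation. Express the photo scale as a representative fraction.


scale = f / (H - h) = 73 mm / 1192 m = 73 / 1192000 = 1:16329

1:16329


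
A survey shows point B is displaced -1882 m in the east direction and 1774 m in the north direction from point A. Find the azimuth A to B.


az = atan2(-1882, 1774) = -46.7 deg
adjusted to 0-360: 313.3 degrees

313.3 degrees


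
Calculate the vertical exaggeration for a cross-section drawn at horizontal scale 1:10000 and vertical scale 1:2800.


VE = horizontal_scale / vertical_scale = 10000 / 2800 ≈ 3.6

3.6x


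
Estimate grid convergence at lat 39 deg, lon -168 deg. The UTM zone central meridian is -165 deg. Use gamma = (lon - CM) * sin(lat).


gamma = (-168 - -165) * sin(39) = -3 * 0.62932 = -1.888 degrees

-1.888 degrees


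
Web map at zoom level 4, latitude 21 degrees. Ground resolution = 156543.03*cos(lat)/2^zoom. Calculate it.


res = 156543.03 * cos(21) / 2^4 = 156543.03 * 0.93358043 / 16 = 9134.09 m/pixel

9134.09 m/pixel


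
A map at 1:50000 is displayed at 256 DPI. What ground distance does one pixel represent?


pixel_cm = 2.54 / 256 ≈ 0.009922 cm
ground = pixel_cm * 50000 / 100 = 2.54 * 50000 / (256 * 100) = 127000 / 25600 ≈ 4.96 m

4.96 m


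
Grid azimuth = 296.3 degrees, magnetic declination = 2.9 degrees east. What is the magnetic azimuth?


magnetic azimuth = grid azimuth - declination (east +ve)
mag_az = 296.3 - 2.9 = 293.4 degrees

293.4 degrees


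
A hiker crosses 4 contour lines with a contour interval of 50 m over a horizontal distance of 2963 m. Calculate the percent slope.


elevation change = 4 * 50 = 200 m
slope = 200 / 2963 * 100 = 6.7%

6.7%


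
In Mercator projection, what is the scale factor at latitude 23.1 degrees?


SF = 1 / cos(23.1) = 1 / 0.919821 = 1.087

1.087


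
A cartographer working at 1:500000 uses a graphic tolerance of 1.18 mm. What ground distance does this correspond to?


ground = 1.18 mm * 500000 / 1000 = 590.0 m

590.0 m


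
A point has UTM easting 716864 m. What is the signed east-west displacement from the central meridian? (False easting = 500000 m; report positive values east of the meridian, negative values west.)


displacement = 716864 - 500000 = 216864 m

216864 m


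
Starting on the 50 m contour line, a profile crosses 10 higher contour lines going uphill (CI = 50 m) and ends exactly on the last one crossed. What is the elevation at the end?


elevation = 50 + 10 * 50 = 550 m

550 m


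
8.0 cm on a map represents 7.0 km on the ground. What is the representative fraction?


ground = 7.0 km = 700000 cm; RF denominator = ground / map = 700000 / 8.0 = 87500; RF = 1:87500

1:87500


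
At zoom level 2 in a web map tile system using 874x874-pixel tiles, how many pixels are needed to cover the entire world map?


tiles per axis = 2^2 = 4
total tiles = 4^2 = 16
pixels per axis = 4 * 874 = 3496
total pixels = 3496^2 = 12222016

12222016 pixels


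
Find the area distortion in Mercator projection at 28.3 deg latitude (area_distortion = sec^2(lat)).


area_distortion = 1/cos^2(28.3) = 1.29

1.29


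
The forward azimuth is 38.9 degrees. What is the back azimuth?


back azimuth = (38.9 + 180) mod 360 = 218.9 degrees

218.9 degrees


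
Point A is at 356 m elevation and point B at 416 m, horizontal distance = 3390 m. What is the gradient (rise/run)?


gradient = (416 - 356) / 3390 = 60 / 3390 = 0.0177

0.0177


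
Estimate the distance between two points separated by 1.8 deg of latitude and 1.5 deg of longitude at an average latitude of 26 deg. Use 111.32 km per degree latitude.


dlat_km = 1.8 * 111.32 = 200.376
dlon_km = 1.5 * 111.32 * cos(26) ≈ 150.081
dist = sqrt(200.376^2 + 150.081^2) ≈ 250.3 km

250.3 km


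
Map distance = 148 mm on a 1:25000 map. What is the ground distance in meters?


ground = 148 mm * 25000 / 1000 = 3700.0 m

3700.0 m


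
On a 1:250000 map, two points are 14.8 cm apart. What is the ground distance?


ground = 14.8 cm * 250000 / 100 = 37000.0 m = 37.0 km

37.0 km


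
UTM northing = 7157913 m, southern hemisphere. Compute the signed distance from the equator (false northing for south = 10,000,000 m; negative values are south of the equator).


For southern: actual = 7157913 - 10000000 = -2842087 m

-2842087 m


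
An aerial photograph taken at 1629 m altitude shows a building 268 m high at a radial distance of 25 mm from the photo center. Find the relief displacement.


d = h * r / H = 268 * 25 / 1629 = 4.11 mm

4.11 mm


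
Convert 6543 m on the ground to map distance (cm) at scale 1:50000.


map_cm = 6543 * 100 / 50000 = 13.086 cm ≈ 13.09 cm

13.09 cm


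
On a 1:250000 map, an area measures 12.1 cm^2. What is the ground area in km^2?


ground_area = 12.1 * (250000/100)^2 = 75625000.0 m^2 = 75.625 km^2

75.625 km^2


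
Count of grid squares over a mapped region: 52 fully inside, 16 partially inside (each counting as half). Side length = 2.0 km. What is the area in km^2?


effective squares = 52 + 16 * 0.5 = 60.0
area = 60.0 * 4.0 = 240.0 km^2

240.0 km^2


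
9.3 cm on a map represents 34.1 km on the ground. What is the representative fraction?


ground = 34.1 km = 3410000 cm; RF denominator = ground / map = 3410000 / 9.3 ≈ 366667; RF = 1:366667

1:366667


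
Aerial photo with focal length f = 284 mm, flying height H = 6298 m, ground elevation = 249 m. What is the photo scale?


scale = f / (H - h) = 284 mm / 6049 m = 284 / 6049000 = 1:21299

1:21299


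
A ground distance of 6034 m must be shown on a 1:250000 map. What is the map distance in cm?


map_cm = 6034 * 100 / 250000 = 2.4136 cm ≈ 2.41 cm

2.41 cm


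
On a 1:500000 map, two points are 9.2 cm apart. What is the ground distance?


ground = 9.2 cm * 500000 / 100 = 46000.0 m = 46.0 km

46.0 km


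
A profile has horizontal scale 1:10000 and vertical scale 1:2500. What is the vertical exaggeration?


VE = horizontal_scale / vertical_scale = 10000 / 2500 = 4.0

4.0x


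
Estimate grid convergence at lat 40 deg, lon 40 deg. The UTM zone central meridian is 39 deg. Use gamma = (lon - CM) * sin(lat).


gamma = (40 - 39) * sin(40) = 1 * 0.642788 = 0.643 degrees

0.643 degrees


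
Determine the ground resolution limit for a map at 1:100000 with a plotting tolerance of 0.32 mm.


ground = 0.32 mm * 100000 / 1000 = 32.0 m

32.0 m


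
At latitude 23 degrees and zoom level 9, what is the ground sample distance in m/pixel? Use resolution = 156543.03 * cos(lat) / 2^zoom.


res = 156543.03 * cos(23) / 2^9 = 156543.03 * 0.92050485 / 512 = 281.44 m/pixel

281.44 m/pixel


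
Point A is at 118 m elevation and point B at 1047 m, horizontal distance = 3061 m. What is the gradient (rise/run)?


gradient = (1047 - 118) / 3061 = 929 / 3061 = 0.3035

0.3035
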